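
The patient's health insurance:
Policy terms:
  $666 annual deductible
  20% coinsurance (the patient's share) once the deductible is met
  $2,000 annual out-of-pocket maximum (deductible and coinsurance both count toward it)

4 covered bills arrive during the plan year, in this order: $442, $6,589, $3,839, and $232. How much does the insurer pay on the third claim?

Claim 1 — $442: entire amount goes to the deductible. Patient pays $442; OOP now $442. Plan pays $442 − $442 = $0.
Claim 2 — $6,589: $224 to deductible, leaving $6,365; 20% of $6,365 = $1,273. Cost to patient: $1,497. OOP to date $1,939. Insurer: $6,589 − $1,497 = $5,092.
Claim 3 — $3,839: 20% coinsurance on $3,839 = $767.80. OOP would hit $2,706.80 > $2,000, so the cap limits the patient to $2,000 − $1,939 = $61. Insurer: $3,839 − $61 = $3,778.

$3,778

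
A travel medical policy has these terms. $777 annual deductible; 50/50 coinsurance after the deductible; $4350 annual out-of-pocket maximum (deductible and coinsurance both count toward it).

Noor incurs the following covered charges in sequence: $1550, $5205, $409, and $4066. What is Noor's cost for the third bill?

#1 ($1550): $777 to deductible, leaving $773; 50% of $773 = $386.50. Cost to traveler: $1163.50. OOP to date $1163.50.
#2 ($5205): deductible met; 50% of $5205 = $2602.50. Traveler owes $2602.50 (running OOP $3766).
#3 ($409): 50% coinsurance on $409 = $204.50. Cost to traveler: $204.50. OOP to date $3970.50.

$204.50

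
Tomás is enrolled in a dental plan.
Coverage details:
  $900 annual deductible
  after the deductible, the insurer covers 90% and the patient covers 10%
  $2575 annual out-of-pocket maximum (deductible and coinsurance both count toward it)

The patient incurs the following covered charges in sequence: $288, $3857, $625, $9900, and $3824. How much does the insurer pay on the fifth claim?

#1 ($288): fully absorbed by the deductible. Patient pays $288; OOP now $288. Insurer: $288 − $288 = $0.
#2 ($3857): deductible takes $612, $3245 remains; patient's 10% is $324.50. Patient owes $936.50 (running OOP $1224.50). Insurer: $3857 − $936.50 = $2920.50.
#3 ($625): deductible already satisfied, so patient's share is 10% × $625 = $62.50. Patient pays $62.50; OOP now $1287. Insurer: $625 − $62.50 = $562.50.
#4 ($9900): deductible already satisfied, so patient's share is 10% × $9900 = $990. Patient owes $990 (running OOP $2277). Plan pays $9900 − $990 = $8910.
#5 ($3824): 10% coinsurance on $3824 = $382.40. That would push OOP to $2659.40, over the $2575 cap, so patient pays $2575 − $2277 = $298. Plan pays $3824 − $298 = $3526.

$3526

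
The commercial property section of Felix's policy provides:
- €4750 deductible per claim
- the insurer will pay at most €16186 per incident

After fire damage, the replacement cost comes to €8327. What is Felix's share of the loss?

Less the €4750 deductible: €8327 − €4750 = €3577.
That's under the €16186 cap, so the insurer reimburses the full €3577.
Business's share is the uncovered remainder: €8327 − €3577 = €4750.

€4750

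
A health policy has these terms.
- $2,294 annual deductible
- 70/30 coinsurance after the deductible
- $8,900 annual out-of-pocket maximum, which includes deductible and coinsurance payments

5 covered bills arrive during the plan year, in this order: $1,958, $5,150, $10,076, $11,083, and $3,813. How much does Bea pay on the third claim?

Claim 1 — $1,958: entire amount goes to the deductible. Cost to patient: $1,958. OOP to date $1,958.
Claim 2 — $5,150: $336 finishes the deductible; $4,814 goes to coinsurance; coinsurance $4,814 × 30% = $1,444.20. Patient pays $1,780.20; OOP now $3,738.20.
Claim 3 — $10,076: deductible met; 30% of $10,076 = $3,022.80. Patient owes $3,022.80 (running OOP $6,761).

$3,022.80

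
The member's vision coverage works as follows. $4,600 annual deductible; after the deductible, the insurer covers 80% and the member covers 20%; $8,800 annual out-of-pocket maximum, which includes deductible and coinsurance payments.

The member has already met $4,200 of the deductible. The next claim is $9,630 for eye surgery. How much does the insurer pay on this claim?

Remaining deductible: $4,600 − $4,200 = $400.
The remaining $9,230 (= $9,630 − $400) moves to coinsurance.
Member's 20% share of $9,230 is $1,846.
Member responsibility before any cap: $400 + $1,846 = $2,246.
Year-to-date out-of-pocket becomes $4,200 + $2,246 = $6,446, still under the $8,800 maximum, so no cap applies.
Insurer pays the balance: $9,630 − $2,246 = $7,384.

$7,384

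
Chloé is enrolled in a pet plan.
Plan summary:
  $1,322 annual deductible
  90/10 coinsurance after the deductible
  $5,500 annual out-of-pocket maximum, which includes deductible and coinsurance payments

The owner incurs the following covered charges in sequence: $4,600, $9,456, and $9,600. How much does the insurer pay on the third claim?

Claim 1 — $4,600: deductible takes $1,322, $3,278 remains; 10% of $3,278 = $327.80. Cost to owner: $1,649.80. OOP to date $1,649.80. Insurer: $4,600 − $1,649.80 = $2,950.20.
Claim 2 — $9,456: deductible met; 10% of $9,456 = $945.60. Owner owes $945.60 (running OOP $2,595.40). Plan pays $9,456 − $945.60 = $8,510.40.
Claim 3 — $9,600: deductible met; 10% of $9,600 = $960. Cost to owner: $960. OOP to date $3,555.40. Plan pays $9,600 − $960 = $8,640.

$8,640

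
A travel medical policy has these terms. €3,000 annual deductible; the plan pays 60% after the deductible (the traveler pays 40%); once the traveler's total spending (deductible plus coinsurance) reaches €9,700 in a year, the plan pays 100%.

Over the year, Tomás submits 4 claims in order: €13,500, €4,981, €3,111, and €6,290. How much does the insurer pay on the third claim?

€2,603.40

Claim 1 (€13,500): €3,000 finishes the deductible; €10,500 goes to coinsurance; traveler's 40% is €4,200. Traveler pays €7,200; OOP now €7,200. Plan pays €13,500 − €7,200 = €6,300.
Claim 2 (€4,981): deductible already satisfied, so traveler's share is 40% × €4,981 = €1,992.40. Traveler owes €1,992.40 (running OOP €9,192.40). Plan pays €4,981 − €1,992.40 = €2,988.60.
Claim 3 (€3,111): deductible met; 40% of €3,111 = €1,244.40. That would push OOP to €10,436.80, over the €9,700 cap, so traveler pays €9,700 − €9,192.40 = €507.60. Plan pays €3,111 − €507.60 = €2,603.40.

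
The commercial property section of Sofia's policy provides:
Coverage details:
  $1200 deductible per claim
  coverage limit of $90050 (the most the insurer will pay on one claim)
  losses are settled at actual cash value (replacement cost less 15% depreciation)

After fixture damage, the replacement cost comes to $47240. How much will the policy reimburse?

At 15% depreciation, ACV = $47240 − $7086 = $40154.
After the deductible, $40154 − $1200 = $38954 remains.
That's under the $90050 cap, so the insurer reimburses the full $38954.

$38954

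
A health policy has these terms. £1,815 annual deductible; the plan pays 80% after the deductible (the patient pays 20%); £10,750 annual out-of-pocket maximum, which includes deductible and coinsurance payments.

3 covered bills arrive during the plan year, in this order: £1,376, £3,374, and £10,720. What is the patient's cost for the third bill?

#1 (£1,376): fully absorbed by the deductible. Cost to patient: £1,376. OOP to date £1,376.
#2 (£3,374): deductible takes £439, £2,935 remains; 20% of £2,935 = £587. Patient owes £1,026 (running OOP £2,402).
#3 (£10,720): deductible met; 20% of £10,720 = £2,144. Cost to patient: £2,144. OOP to date £4,546.

£2,144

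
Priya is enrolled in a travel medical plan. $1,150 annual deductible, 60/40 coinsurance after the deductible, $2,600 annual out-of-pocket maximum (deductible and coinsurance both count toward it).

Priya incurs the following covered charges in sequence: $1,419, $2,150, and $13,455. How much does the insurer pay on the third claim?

$12,972.60

#1 ($1,419): deductible takes $1,150, $269 remains; coinsurance $269 × 40% = $107.60. Traveler owes $1,257.60 (running OOP $1,257.60). Insurer: $1,419 − $1,257.60 = $161.40.
#2 ($2,150): 40% coinsurance on $2,150 = $860. Traveler owes $860 (running OOP $2,117.60). Insurer: $2,150 − $860 = $1,290.
#3 ($13,455): deductible already satisfied, so traveler's share is 40% × $13,455 = $5,382. OOP would hit $7,499.60 > $2,600, so the cap limits the traveler to $2,600 − $2,117.60 = $482.40. Insurer: $13,455 − $482.40 = $12,972.60.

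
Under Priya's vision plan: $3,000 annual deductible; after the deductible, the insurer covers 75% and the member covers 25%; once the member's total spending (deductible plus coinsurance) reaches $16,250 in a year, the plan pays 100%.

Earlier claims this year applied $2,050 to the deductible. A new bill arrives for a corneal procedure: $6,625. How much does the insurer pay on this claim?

Remaining deductible: $3,000 − $2,050 = $950.
That leaves $6,625 − $950 = $5,675 for coinsurance.
Coinsurance: $5,675 × 25% = $1,418.75.
So the member owes $950 + $1,418.75 = $2,368.75 before any cap.
Year-to-date out-of-pocket becomes $2,050 + $2,368.75 = $4,418.75, still under the $16,250 maximum, so no cap applies.
The insurer covers the remainder: $6,625 − $2,368.75 = $4,256.25.

$4,256.25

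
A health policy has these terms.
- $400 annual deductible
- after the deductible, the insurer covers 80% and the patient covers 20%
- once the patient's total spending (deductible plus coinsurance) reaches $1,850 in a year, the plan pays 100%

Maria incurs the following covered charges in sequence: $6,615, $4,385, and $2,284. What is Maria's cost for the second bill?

#1 ($6,615): $400 to deductible, leaving $6,215; 20% of $6,215 = $1,243. Patient owes $1,643 (running OOP $1,643).
#2 ($4,385): deductible already satisfied, so patient's share is 20% × $4,385 = $877. OOP would hit $2,520 > $1,850, so the cap limits the patient to $1,850 − $1,643 = $207.

$207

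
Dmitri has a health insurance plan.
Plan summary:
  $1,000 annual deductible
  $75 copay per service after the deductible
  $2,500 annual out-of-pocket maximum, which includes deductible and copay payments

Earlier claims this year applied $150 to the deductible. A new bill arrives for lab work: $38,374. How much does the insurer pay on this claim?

$150 of the $1,000 deductible is already met, leaving $850.
After the $850 deductible portion, $38,374 − $850 = $37,524 is subject to the copay.
Copay on this service: $75.
So the patient owes $850 + $75 = $925 before any cap.
Total out-of-pocket so far would be $150 + $925 = $1,075, below the $2,500 cap — no reduction.
The insurer covers the remainder: $38,374 − $925 = $37,449.

$37,449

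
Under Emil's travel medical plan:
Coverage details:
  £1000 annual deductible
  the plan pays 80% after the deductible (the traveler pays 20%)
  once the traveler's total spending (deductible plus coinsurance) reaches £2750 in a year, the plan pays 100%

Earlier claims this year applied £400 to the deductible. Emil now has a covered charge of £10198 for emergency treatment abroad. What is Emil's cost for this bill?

£400 of the £1000 deductible is already met, leaving £600.
That leaves £10198 − £600 = £9598 for coinsurance.
Traveler's 20% share of £9598 is £1919.60.
Traveler responsibility before any cap: £600 + £1919.60 = £2519.60.
That would bring total out-of-pocket to £2919.60, past the £2750 cap. The traveler is capped at £2750 − £400 = £2350 on this claim.

£2350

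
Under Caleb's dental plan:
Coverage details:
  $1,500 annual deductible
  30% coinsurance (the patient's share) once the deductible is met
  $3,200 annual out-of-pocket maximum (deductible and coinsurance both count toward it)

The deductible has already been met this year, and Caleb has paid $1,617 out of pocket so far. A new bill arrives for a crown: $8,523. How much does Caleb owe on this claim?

The deductible is already satisfied, so the full bill goes to coinsurance.
Coinsurance: $8,523 × 30% = $2,556.90.
That would bring total out-of-pocket to $4,173.90, past the $3,200 cap. The patient is capped at $3,200 − $1,617 = $1,583 on this claim.

$1,583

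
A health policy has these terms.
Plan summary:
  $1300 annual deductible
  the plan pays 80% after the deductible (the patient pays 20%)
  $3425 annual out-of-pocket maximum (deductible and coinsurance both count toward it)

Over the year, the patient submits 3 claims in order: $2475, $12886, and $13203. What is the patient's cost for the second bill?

#1 ($2475): deductible takes $1300, $1175 remains; 20% of $1175 = $235. Cost to patient: $1535. OOP to date $1535.
#2 ($12886): deductible already satisfied, so patient's share is 20% × $12886 = $2577.20. OOP would hit $4112.20 > $3425, so the cap limits the patient to $3425 − $1535 = $1890.

$1890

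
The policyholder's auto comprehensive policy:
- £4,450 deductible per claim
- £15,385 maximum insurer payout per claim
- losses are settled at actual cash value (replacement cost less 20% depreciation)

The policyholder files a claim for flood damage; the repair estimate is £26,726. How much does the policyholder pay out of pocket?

At 20% depreciation, ACV = £26,726 − £5,345.20 = £21,380.80.
After the deductible, £21,380.80 − £4,450 = £16,930.80 remains.
£16,930.80 exceeds the £15,385 limit, so the insurer pays the limit: £15,385.
The policyholder bears the rest of the original loss: £26,726 − £15,385 = £11,341.

£11,341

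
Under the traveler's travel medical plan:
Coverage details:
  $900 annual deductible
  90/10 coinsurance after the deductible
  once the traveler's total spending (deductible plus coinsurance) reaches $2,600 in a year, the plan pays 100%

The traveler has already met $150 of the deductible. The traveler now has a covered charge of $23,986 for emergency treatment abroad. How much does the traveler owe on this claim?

Deductible still to meet: $900 − $150 = $750.
That leaves $23,986 − $750 = $23,236 for coinsurance.
10% of $23,236 = $2,323.60 falls to the traveler.
So the traveler owes $750 + $2,323.60 = $3,073.60 before any cap.
That would bring total out-of-pocket to $3,223.60, past the $2,600 cap. The traveler is capped at $2,600 − $150 = $2,450 on this claim.

$2,450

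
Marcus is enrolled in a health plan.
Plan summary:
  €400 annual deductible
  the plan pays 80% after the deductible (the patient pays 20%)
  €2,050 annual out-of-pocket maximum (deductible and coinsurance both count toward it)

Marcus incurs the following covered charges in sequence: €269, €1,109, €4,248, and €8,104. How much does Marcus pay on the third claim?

#1 (€269): entire amount goes to the deductible. Cost to patient: €269. OOP to date €269.
#2 (€1,109): €131 to deductible, leaving €978; patient's 20% is €195.60. Patient pays €326.60; OOP now €595.60.
#3 (€4,248): deductible already satisfied, so patient's share is 20% × €4,248 = €849.60. Cost to patient: €849.60. OOP to date €1,445.20.

€849.60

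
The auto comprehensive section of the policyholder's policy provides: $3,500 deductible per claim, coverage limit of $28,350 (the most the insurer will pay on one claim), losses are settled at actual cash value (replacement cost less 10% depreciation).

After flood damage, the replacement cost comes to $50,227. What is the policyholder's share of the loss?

$21,877

Depreciate 10%: the covered value is $50,227 × 0.9 = $45,204.30.
After the deductible, $45,204.30 − $3,500 = $41,704.30 remains.
Since $41,704.30 > $28,350, the payout is capped at $28,350.
Policyholder's share is the uncovered remainder: $50,227 − $28,350 = $21,877.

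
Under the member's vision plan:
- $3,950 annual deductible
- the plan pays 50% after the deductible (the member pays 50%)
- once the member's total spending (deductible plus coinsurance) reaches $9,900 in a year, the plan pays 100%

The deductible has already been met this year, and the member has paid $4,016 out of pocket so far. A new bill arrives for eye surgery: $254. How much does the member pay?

$127

The deductible is already satisfied, so the full bill goes to coinsurance.
Coinsurance: $254 × 50% = $127.
Cumulative spending $4,016 + $127 = $4,143 stays under the $9,900 maximum.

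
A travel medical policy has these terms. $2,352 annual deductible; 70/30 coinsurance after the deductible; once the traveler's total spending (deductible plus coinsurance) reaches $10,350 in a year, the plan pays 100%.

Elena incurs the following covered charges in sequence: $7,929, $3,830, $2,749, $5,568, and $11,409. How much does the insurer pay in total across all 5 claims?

$21,135

Claim 1 — $7,929: $2,352 finishes the deductible; $5,577 goes to coinsurance; 30% of $5,577 = $1,673.10. Traveler pays $4,025.10; OOP now $4,025.10. Insurer: $7,929 − $4,025.10 = $3,903.90.
Claim 2 — $3,830: 30% coinsurance on $3,830 = $1,149. Cost to traveler: $1,149. OOP to date $5,174.10. Plan pays $3,830 − $1,149 = $2,681.
Claim 3 — $2,749: deductible already satisfied, so traveler's share is 30% × $2,749 = $824.70. Traveler pays $824.70; OOP now $5,998.80. Plan pays $2,749 − $824.70 = $1,924.30.
Claim 4 — $5,568: 30% coinsurance on $5,568 = $1,670.40. Traveler pays $1,670.40; OOP now $7,669.20. Insurer: $5,568 − $1,670.40 = $3,897.60.
Claim 5 — $11,409: deductible already satisfied, so traveler's share is 30% × $11,409 = $3,422.70. Adding that to $7,669.20 gives $11,091.90, past the $10,350 cap; traveler pays only $10,350 − $7,669.20 = $2,680.80. Plan pays $11,409 − $2,680.80 = $8,728.20.
Insurer total = bills − traveler's total = $31,485 − $10,350 = $21,135.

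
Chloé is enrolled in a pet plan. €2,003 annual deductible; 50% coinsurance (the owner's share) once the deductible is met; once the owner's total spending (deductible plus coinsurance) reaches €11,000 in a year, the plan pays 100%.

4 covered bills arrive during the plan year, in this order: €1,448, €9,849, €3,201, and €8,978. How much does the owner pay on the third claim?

€1,600.50

#1 (€1,448): entire amount goes to the deductible. Owner owes €1,448 (running OOP €1,448).
#2 (€9,849): deductible takes €555, €9,294 remains; coinsurance €9,294 × 50% = €4,647. Owner pays €5,202; OOP now €6,650.
#3 (€3,201): deductible already satisfied, so owner's share is 50% × €3,201 = €1,600.50. Cost to owner: €1,600.50. OOP to date €8,250.50.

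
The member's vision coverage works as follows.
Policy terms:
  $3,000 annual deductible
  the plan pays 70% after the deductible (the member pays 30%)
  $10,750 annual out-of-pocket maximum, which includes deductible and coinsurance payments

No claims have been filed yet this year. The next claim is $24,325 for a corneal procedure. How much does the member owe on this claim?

$9,397.50

The full $3,000 deductible is still open; $3,000 of this bill applies to it.
The remaining $21,325 (= $24,325 − $3,000) moves to coinsurance.
Member's 30% share of $21,325 is $6,397.50.
That puts the member's cost at $3,000 + $6,397.50 = $9,397.50 before any cap.
Year-to-date out-of-pocket becomes $0 + $9,397.50 = $9,397.50, still under the $10,750 maximum, so no cap applies.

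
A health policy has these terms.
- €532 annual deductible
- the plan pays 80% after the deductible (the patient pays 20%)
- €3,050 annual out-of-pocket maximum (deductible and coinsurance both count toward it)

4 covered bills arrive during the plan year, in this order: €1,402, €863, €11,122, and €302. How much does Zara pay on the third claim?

Claim 1 — €1,402: €532 to deductible, leaving €870; 20% of €870 = €174. Patient pays €706; OOP now €706.
Claim 2 — €863: deductible met; 20% of €863 = €172.60. Patient pays €172.60; OOP now €878.60.
Claim 3 — €11,122: deductible met; 20% of €11,122 = €2,224.40. OOP would hit €3,103 > €3,050, so the cap limits the patient to €3,050 − €878.60 = €2,171.40.

€2,171.40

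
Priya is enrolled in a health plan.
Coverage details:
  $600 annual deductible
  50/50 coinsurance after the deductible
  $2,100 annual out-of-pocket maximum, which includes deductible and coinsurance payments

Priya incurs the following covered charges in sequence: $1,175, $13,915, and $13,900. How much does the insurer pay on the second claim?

$12,702.50

#1 ($1,175): $600 finishes the deductible; $575 goes to coinsurance; 50% of $575 = $287.50. Patient pays $887.50; OOP now $887.50. Insurer: $1,175 − $887.50 = $287.50.
#2 ($13,915): deductible already satisfied, so patient's share is 50% × $13,915 = $6,957.50. OOP would hit $7,845 > $2,100, so the cap limits the patient to $2,100 − $887.50 = $1,212.50. Plan pays $13,915 − $1,212.50 = $12,702.50.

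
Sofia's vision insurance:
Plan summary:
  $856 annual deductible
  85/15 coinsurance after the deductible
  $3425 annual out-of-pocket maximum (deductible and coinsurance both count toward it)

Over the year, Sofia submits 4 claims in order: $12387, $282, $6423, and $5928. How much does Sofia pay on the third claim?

$797.05

Claim 1 ($12387): $856 to deductible, leaving $11531; member's 15% is $1729.65. Member pays $2585.65; OOP now $2585.65.
Claim 2 ($282): deductible already satisfied, so member's share is 15% × $282 = $42.30. Cost to member: $42.30. OOP to date $2627.95.
Claim 3 ($6423): 15% coinsurance on $6423 = $963.45. That would push OOP to $3591.40, over the $3425 cap, so member pays $3425 − $2627.95 = $797.05.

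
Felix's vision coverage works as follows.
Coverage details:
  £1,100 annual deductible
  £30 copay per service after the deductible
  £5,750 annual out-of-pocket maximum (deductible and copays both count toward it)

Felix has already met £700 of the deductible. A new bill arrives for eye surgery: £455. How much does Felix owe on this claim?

£430

Deductible still to meet: £1,100 − £700 = £400.
After the £400 deductible portion, £455 − £400 = £55 is subject to the copay.
Copay on this service: £30.
Member responsibility before any cap: £400 + £30 = £430.
Cumulative spending £700 + £430 = £1,130 stays under the £5,750 maximum.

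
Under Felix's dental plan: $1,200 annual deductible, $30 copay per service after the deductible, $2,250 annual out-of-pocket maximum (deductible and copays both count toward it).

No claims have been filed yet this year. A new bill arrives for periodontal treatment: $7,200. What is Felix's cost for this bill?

Deductible not yet touched, so the first $1,200 of the bill goes to the deductible.
After the $1,200 deductible portion, $7,200 − $1,200 = $6,000 is subject to the copay.
Copay on this service: $30.
That puts the patient's cost at $1,200 + $30 = $1,230 before any cap.
Cumulative spending $0 + $1,230 = $1,230 stays under the $2,250 maximum.

$1,230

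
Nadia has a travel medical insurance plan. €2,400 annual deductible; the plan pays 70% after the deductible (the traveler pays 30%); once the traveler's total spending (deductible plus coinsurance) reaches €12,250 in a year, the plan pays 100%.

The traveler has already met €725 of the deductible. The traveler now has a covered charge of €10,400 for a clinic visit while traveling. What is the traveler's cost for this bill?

€725 of the €2,400 deductible is already met, leaving €1,675.
The remaining €8,725 (= €10,400 − €1,675) moves to coinsurance.
Coinsurance: €8,725 × 30% = €2,617.50.
So the traveler owes €1,675 + €2,617.50 = €4,292.50 before any cap.
Total out-of-pocket so far would be €725 + €4,292.50 = €5,017.50, below the €12,250 cap — no reduction.

€4,292.50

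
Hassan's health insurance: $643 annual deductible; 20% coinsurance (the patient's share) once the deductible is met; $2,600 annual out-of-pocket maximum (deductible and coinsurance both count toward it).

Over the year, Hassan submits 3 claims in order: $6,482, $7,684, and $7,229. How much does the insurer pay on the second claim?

Claim 1 — $6,482: $643 finishes the deductible; $5,839 goes to coinsurance; 20% of $5,839 = $1,167.80. Cost to patient: $1,810.80. OOP to date $1,810.80. Insurer: $6,482 − $1,810.80 = $4,671.20.
Claim 2 — $7,684: deductible already satisfied, so patient's share is 20% × $7,684 = $1,536.80. That would push OOP to $3,347.60, over the $2,600 cap, so patient pays $2,600 − $1,810.80 = $789.20. Plan pays $7,684 − $789.20 = $6,894.80.

$6,894.80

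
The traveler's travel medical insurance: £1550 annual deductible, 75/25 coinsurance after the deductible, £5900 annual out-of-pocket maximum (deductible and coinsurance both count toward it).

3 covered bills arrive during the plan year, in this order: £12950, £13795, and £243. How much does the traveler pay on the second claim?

#1 (£12950): £1550 finishes the deductible; £11400 goes to coinsurance; 25% of £11400 = £2850. Cost to traveler: £4400. OOP to date £4400.
#2 (£13795): deductible met; 25% of £13795 = £3448.75. OOP would hit £7848.75 > £5900, so the cap limits the traveler to £5900 − £4400 = £1500.

£1500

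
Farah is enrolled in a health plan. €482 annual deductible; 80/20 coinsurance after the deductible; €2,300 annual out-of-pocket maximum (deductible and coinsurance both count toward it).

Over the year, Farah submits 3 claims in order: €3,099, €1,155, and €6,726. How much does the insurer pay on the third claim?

€5,662.40

#1 (€3,099): deductible takes €482, €2,617 remains; 20% of €2,617 = €523.40. Cost to patient: €1,005.40. OOP to date €1,005.40. Plan pays €3,099 − €1,005.40 = €2,093.60.
#2 (€1,155): deductible met; 20% of €1,155 = €231. Patient owes €231 (running OOP €1,236.40). Plan pays €1,155 − €231 = €924.
#3 (€6,726): 20% coinsurance on €6,726 = €1,345.20. Adding that to €1,236.40 gives €2,581.60, past the €2,300 cap; patient pays only €2,300 − €1,236.40 = €1,063.60. Insurer: €6,726 − €1,063.60 = €5,662.40.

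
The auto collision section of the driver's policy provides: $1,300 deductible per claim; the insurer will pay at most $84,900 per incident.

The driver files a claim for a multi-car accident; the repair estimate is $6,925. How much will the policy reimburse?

Less the $1,300 deductible: $6,925 − $1,300 = $5,625.
$5,625 is within the $84,900 limit, so the insurer pays $5,625.

$5,625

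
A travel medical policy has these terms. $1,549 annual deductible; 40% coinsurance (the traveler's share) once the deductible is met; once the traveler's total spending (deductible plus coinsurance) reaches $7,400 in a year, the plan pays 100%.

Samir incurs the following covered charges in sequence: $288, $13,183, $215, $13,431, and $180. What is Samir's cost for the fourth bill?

Claim 1 ($288): all of it applies to the deductible. Traveler owes $288 (running OOP $288).
Claim 2 ($13,183): $1,261 finishes the deductible; $11,922 goes to coinsurance; traveler's 40% is $4,768.80. Cost to traveler: $6,029.80. OOP to date $6,317.80.
Claim 3 ($215): deductible already satisfied, so traveler's share is 40% × $215 = $86. Traveler owes $86 (running OOP $6,403.80).
Claim 4 ($13,431): deductible already satisfied, so traveler's share is 40% × $13,431 = $5,372.40. That would push OOP to $11,776.20, over the $7,400 cap, so traveler pays $7,400 − $6,403.80 = $996.20.

$996.20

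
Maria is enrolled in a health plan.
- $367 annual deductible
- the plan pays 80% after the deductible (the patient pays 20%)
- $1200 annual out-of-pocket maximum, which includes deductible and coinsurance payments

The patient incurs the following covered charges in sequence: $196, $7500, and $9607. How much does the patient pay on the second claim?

Claim 1 — $196: all of it applies to the deductible. Patient pays $196; OOP now $196.
Claim 2 — $7500: $171 finishes the deductible; $7329 goes to coinsurance; coinsurance $7329 × 20% = $1465.80. Together that's $171 + $1465.80 = $1636.80. That would push OOP to $1832.80, over the $1200 cap, so patient pays $1200 − $196 = $1004.

$1004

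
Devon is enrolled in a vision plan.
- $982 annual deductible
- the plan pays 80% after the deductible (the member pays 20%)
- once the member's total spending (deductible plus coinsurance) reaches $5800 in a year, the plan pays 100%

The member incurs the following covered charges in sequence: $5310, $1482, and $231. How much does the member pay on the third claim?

Claim 1 ($5310): deductible takes $982, $4328 remains; member's 20% is $865.60. Member pays $1847.60; OOP now $1847.60.
Claim 2 ($1482): deductible met; 20% of $1482 = $296.40. Member owes $296.40 (running OOP $2144).
Claim 3 ($231): deductible already satisfied, so member's share is 20% × $231 = $46.20. Member owes $46.20 (running OOP $2190.20).

$46.20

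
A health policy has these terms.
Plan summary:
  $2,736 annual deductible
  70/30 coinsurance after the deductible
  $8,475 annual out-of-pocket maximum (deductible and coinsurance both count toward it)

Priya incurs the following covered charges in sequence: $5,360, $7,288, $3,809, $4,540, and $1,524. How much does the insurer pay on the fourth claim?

$3,178

Bill 1, $5,360: deductible takes $2,736, $2,624 remains; patient's 30% is $787.20. Cost to patient: $3,523.20. OOP to date $3,523.20. Insurer: $5,360 − $3,523.20 = $1,836.80.
Bill 2, $7,288: 30% coinsurance on $7,288 = $2,186.40. Patient pays $2,186.40; OOP now $5,709.60. Insurer: $7,288 − $2,186.40 = $5,101.60.
Bill 3, $3,809: 30% coinsurance on $3,809 = $1,142.70. Patient pays $1,142.70; OOP now $6,852.30. Insurer: $3,809 − $1,142.70 = $2,666.30.
Bill 4, $4,540: deductible already satisfied, so patient's share is 30% × $4,540 = $1,362. Patient pays $1,362; OOP now $8,214.30. Plan pays $4,540 − $1,362 = $3,178.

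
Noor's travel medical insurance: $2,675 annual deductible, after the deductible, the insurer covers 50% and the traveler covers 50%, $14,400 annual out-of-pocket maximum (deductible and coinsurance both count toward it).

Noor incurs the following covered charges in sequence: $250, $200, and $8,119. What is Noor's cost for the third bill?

$5,172

#1 ($250): entire amount goes to the deductible. Traveler pays $250; OOP now $250.
#2 ($200): all of it applies to the deductible. Traveler owes $200 (running OOP $450).
#3 ($8,119): deductible takes $2,225, $5,894 remains; 50% of $5,894 = $2,947. Traveler owes $5,172 (running OOP $5,622).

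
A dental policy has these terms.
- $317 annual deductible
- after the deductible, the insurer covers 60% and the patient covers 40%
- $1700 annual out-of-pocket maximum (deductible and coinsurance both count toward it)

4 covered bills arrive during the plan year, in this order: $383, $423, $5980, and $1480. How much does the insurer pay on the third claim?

Claim 1 ($383): $317 finishes the deductible; $66 goes to coinsurance; 40% of $66 = $26.40. Cost to patient: $343.40. OOP to date $343.40. Plan pays $383 − $343.40 = $39.60.
Claim 2 ($423): deductible already satisfied, so patient's share is 40% × $423 = $169.20. Cost to patient: $169.20. OOP to date $512.60. Insurer: $423 − $169.20 = $253.80.
Claim 3 ($5980): deductible met; 40% of $5980 = $2392. Adding that to $512.60 gives $2904.60, past the $1700 cap; patient pays only $1700 − $512.60 = $1187.40. Plan pays $5980 − $1187.40 = $4792.60.

$4792.60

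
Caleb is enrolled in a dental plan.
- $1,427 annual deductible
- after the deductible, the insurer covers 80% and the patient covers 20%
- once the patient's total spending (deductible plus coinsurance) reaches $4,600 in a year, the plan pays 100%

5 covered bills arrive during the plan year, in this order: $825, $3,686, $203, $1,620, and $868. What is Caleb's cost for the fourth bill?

$324

#1 ($825): all of it applies to the deductible. Cost to patient: $825. OOP to date $825.
#2 ($3,686): $602 finishes the deductible; $3,084 goes to coinsurance; coinsurance $3,084 × 20% = $616.80. Cost to patient: $1,218.80. OOP to date $2,043.80.
#3 ($203): deductible already satisfied, so patient's share is 20% × $203 = $40.60. Patient pays $40.60; OOP now $2,084.40.
#4 ($1,620): deductible met; 20% of $1,620 = $324. Patient pays $324; OOP now $2,408.40.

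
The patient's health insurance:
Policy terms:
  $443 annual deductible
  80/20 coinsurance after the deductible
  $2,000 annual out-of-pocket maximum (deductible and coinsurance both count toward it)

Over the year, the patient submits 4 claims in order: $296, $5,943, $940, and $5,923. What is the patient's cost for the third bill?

Claim 1 — $296: all of it applies to the deductible. Patient pays $296; OOP now $296.
Claim 2 — $5,943: deductible takes $147, $5,796 remains; patient's 20% is $1,159.20. Patient owes $1,306.20 (running OOP $1,602.20).
Claim 3 — $940: 20% coinsurance on $940 = $188. Patient owes $188 (running OOP $1,790.20).

$188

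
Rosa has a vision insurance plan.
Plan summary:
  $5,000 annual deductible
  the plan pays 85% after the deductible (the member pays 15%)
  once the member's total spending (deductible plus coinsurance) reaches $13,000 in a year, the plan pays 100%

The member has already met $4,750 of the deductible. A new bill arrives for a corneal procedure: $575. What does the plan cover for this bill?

$276.25

Deductible still to meet: $5,000 − $4,750 = $250.
That leaves $575 − $250 = $325 for coinsurance.
Coinsurance: $325 × 15% = $48.75.
That puts the member's cost at $250 + $48.75 = $298.75 before any cap.
Cumulative spending $4,750 + $298.75 = $5,048.75 stays under the $13,000 maximum.
Insurer pays the balance: $575 − $298.75 = $276.25.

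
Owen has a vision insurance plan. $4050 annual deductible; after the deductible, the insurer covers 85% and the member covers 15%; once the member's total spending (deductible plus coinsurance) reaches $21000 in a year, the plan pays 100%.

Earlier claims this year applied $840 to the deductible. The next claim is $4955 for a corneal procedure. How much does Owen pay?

$3471.75

$840 of the $4050 deductible is already met, leaving $3210.
After the $3210 deductible portion, $4955 − $3210 = $1745 is subject to coinsurance.
Member's 15% share of $1745 is $261.75.
That puts the member's cost at $3210 + $261.75 = $3471.75 before any cap.
Cumulative spending $840 + $3471.75 = $4311.75 stays under the $21000 maximum.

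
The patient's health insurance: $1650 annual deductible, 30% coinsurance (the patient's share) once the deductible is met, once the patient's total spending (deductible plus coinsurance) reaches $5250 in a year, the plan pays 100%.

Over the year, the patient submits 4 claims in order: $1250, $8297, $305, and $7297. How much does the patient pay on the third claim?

#1 ($1250): entire amount goes to the deductible. Patient owes $1250 (running OOP $1250).
#2 ($8297): $400 to deductible, leaving $7897; coinsurance $7897 × 30% = $2369.10. Patient owes $2769.10 (running OOP $4019.10).
#3 ($305): 30% coinsurance on $305 = $91.50. Patient owes $91.50 (running OOP $4110.60).

$91.50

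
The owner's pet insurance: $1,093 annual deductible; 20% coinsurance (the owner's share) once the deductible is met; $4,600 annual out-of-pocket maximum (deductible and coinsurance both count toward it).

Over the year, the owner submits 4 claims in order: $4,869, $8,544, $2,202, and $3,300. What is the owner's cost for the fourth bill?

$602.60

Claim 1 ($4,869): $1,093 finishes the deductible; $3,776 goes to coinsurance; 20% of $3,776 = $755.20. Owner owes $1,848.20 (running OOP $1,848.20).
Claim 2 ($8,544): deductible met; 20% of $8,544 = $1,708.80. Owner owes $1,708.80 (running OOP $3,557).
Claim 3 ($2,202): deductible met; 20% of $2,202 = $440.40. Owner pays $440.40; OOP now $3,997.40.
Claim 4 ($3,300): deductible already satisfied, so owner's share is 20% × $3,300 = $660. Adding that to $3,997.40 gives $4,657.40, past the $4,600 cap; owner pays only $4,600 − $3,997.40 = $602.60.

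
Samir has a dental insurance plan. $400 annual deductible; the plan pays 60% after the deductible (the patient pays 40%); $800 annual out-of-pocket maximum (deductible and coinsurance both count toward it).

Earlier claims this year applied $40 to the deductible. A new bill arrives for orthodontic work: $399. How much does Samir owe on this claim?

Deductible still to meet: $400 − $40 = $360.
After the $360 deductible portion, $399 − $360 = $39 is subject to coinsurance.
Patient's 40% share of $39 is $15.60.
That puts the patient's cost at $360 + $15.60 = $375.60 before any cap.
Total out-of-pocket so far would be $40 + $375.60 = $415.60, below the $800 cap — no reduction.

$375.60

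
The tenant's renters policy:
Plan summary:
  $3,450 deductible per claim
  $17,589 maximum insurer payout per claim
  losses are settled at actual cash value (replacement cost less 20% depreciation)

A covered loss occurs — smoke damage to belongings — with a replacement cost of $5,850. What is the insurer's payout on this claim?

Actual cash value after 20% depreciation: $5,850 × 80% = $4,680.
Subtract the deductible: $4,680 − $3,450 = $1,230.
$1,230 is within the $17,589 limit, so the insurer pays $1,230.

$1,230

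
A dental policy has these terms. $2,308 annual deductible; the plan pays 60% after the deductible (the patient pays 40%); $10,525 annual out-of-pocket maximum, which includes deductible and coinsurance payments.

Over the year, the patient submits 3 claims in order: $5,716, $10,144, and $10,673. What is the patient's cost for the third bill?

$2,796.20

#1 ($5,716): $2,308 to deductible, leaving $3,408; coinsurance $3,408 × 40% = $1,363.20. Patient pays $3,671.20; OOP now $3,671.20.
#2 ($10,144): 40% coinsurance on $10,144 = $4,057.60. Patient owes $4,057.60 (running OOP $7,728.80).
#3 ($10,673): deductible already satisfied, so patient's share is 40% × $10,673 = $4,269.20. That would push OOP to $11,998, over the $10,525 cap, so patient pays $10,525 − $7,728.80 = $2,796.20.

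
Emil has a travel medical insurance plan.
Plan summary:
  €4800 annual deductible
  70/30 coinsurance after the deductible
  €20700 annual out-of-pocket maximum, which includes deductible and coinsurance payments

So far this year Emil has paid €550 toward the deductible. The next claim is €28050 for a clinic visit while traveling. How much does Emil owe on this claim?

Deductible still to meet: €4800 − €550 = €4250.
That leaves €28050 − €4250 = €23800 for coinsurance.
Traveler's 30% share of €23800 is €7140.
That puts the traveler's cost at €4250 + €7140 = €11390 before any cap.
Year-to-date out-of-pocket becomes €550 + €11390 = €11940, still under the €20700 maximum, so no cap applies.

€11390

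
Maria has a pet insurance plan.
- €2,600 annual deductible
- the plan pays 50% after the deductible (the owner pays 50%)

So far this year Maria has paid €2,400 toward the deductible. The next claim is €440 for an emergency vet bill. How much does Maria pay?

Remaining deductible: €2,600 − €2,400 = €200.
After the €200 deductible portion, €440 − €200 = €240 is subject to coinsurance.
50% of €240 = €120 falls to the owner.
Owner responsibility: €200 + €120 = €320.

€320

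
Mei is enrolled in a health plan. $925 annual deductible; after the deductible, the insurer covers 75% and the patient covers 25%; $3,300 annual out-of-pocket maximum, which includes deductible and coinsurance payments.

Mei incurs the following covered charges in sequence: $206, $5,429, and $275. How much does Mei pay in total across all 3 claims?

$2,171.25

Bill 1, $206: fully absorbed by the deductible. Patient owes $206 (running OOP $206).
Bill 2, $5,429: $719 to deductible, leaving $4,710; coinsurance $4,710 × 25% = $1,177.50. Patient pays $1,896.50; OOP now $2,102.50.
Bill 3, $275: deductible met; 25% of $275 = $68.75. Cost to patient: $68.75. OOP to date $2,171.25.
Total paid by the patient: $206 + $1,896.50 + $68.75 = $2,171.25.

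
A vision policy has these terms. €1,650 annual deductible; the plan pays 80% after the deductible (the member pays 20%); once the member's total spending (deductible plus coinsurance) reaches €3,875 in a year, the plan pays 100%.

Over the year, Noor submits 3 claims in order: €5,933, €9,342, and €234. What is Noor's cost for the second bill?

Claim 1 (€5,933): €1,650 to deductible, leaving €4,283; coinsurance €4,283 × 20% = €856.60. Member owes €2,506.60 (running OOP €2,506.60).
Claim 2 (€9,342): deductible met; 20% of €9,342 = €1,868.40. OOP would hit €4,375 > €3,875, so the cap limits the member to €3,875 − €2,506.60 = €1,368.40.

€1,368.40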